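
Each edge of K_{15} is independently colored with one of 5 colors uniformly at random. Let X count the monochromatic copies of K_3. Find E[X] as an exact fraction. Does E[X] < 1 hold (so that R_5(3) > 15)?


E[X] = C(15, 3) · 5^{1 − 3} = 455 · 5^{−2} = 455/25.
As a reduced fraction: E[X] = 91/5 ≈ 18.20000.
Is E[X] < 1? NO.
Since E[X] ≥ 1, the first-moment bound is inconclusive at n = 15; it does NOT by itself certify R_5(3) > 15.

E[X] = 91/5 ≈ 18.20000; E[X] ≥ 1; first-moment method inconclusive here.


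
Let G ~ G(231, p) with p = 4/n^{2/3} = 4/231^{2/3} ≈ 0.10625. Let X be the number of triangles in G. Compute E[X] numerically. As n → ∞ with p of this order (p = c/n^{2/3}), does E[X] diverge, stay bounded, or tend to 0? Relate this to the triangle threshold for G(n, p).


Number of potential triangles: C(231, 3) = 2027795.
Each occurs with probability p³ ≈ (0.10625)³ ≈ 1.1993778e-03.
By linearity: E[X] = C(231, 3)·p³ ≈ 2027795 · 1.1993778e-03 ≈ 2432.09235.
Since α = 2/3 < 1, p = c/n^{2/3} ≫ 1/n is above the triangle threshold p ~ 1/n. Asymptotically E[X] ~ (c³/6)·n^{3(1−α)} = (4³/6)·n^{1} → ∞; triangles are abundant w.h.p.

E[X] ≈ 2432.09235; in regime p = Θ(1/n^{2/3}) E[X] diverges (above the triangle threshold p ~ 1/n).


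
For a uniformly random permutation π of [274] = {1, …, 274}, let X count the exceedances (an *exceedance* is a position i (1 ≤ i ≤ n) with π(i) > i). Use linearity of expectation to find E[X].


Write X = Σ_{i=1}^{274} X_i, where X_i = 1_{π(i) > i}.
For each fixed i, π(i) is uniform over {1, …, 274} (marginal of a uniform permutation), so P[π(i) > i] = (n − i)/n. Summing: Σ_{i=1}^{274} (n − i)/n = (0 + 1 + … + 273)/274 = 274(274 − 1)/(2·274) = (274 − 1)/2.
Hence E[X] = Σ_{i=1}^{274} (274 − i)/274 = 273/2 ≈ 136.500.

E[X] = 273/2 = 136.500.


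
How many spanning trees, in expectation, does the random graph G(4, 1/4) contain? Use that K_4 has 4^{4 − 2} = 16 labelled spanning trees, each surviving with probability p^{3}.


K_4 has 4^{4 − 2} = 16 labelled spanning trees.
For each such spanning tree H, let X_H = 1 if all 3 edges of H are present in G. Then P[X_H = 1] = p^{3} = (1/4)^{3} = 1/64.
Summing the indicators: E[X] = Σ_H E[X_H] = 16 · p^{3} = 16 · 1/64 = 1/4.
Numerically: E[X] ≈ 0.25.

E[X] = 16 · (1/4)^{3} = 1/4 ≈ 0.25.


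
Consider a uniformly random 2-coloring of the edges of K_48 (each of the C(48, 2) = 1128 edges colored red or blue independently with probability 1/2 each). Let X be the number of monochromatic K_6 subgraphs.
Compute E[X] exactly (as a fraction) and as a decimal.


Let X = Σ_S X_S over the C(48, 6) = 12271512 subsets S of size 6, where X_S = 1 if the K_6 on S is monochromatic.
For a fixed S, the K_6 on S has C(6, 2) = 15 edges. P[all 15 edges red] = (1/2)^15, and likewise for blue, so P[monochromatic] = 2·(1/2)^15 = 2^{1 − 15} = 1/16384.
Summing: E[X] = C(48, 6) · 2^{1 − 15} = 12271512 · 1/16384 = 1533939/2048.
Numerically: E[X] ≈ 748.993652.

E[X] = C(48,6)·2^(1−C(6,2)) = 1533939/2048 ≈ 748.993652.


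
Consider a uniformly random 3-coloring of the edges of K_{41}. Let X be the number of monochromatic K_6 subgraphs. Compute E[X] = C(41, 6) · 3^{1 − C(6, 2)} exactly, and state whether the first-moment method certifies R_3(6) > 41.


E[X] = C(41, 6) · 3^{1 − 15} = 4496388 · 3^{−14} = 4496388/4782969.
As a reduced fraction: E[X] = 1498796/1594323 ≈ 0.9400830.
Is E[X] < 1? YES.
Since E[X] < 1, there exists a 3-coloring of K_{41} with no monochromatic K_6; hence R_3(6) > 41.

E[X] = 1498796/1594323 ≈ 0.9400830; E[X] < 1, so R_3(6) > 41.


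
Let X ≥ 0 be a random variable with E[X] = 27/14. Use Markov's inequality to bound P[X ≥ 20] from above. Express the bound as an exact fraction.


μ = E[X] = 27/14, a = 20.
Markov: P[X ≥ 20] ≤ μ/a = (27/14)/20 = 27/280.
Numerically: ≈ 0.09643.
(Since a = 20 > μ = 1.92857, the bound 27/280 is < 1 and informative.)

P[X ≥ 20] ≤ 27/280 ≈ 0.09643.


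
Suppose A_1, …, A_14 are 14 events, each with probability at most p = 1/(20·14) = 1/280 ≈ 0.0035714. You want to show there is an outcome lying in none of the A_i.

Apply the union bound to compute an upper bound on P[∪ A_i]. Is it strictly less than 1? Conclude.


Union bound: P[∪_{i=1}^{14} A_i] ≤ Σ_i P[A_i] ≤ 14·p = 14·(1/280) = 1/20.
Numerically: 1/20 ≈ 0.0500000.
Is 1/20 < 1? YES.
Since P[∪ A_i] ≤ 1/20 < 1, the complement has P[∩ A_i^c] ≥ 1 − 1/20 = 19/20 > 0, so some outcome avoids every A_i.

14·p = 1/20 ≈ 0.0500000; existence CERTIFIED by the union bound.


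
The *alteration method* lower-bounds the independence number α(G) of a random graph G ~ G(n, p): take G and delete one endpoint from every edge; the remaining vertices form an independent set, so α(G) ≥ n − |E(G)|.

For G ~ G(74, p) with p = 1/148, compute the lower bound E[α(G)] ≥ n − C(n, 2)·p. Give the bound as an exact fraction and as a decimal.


E[|E(G)|] = C(74, 2)·p = 2701 · (1/148) = 73/4.
E[α(G)] ≥ n − E[|E(G)|] = 74 − 73/4 = 223/4.
Numerically: ≈ 55.750.
(This is only a lower bound; the true E[α(G)] may be larger.)

E[α(G)] ≥ 223/4 ≈ 55.750.


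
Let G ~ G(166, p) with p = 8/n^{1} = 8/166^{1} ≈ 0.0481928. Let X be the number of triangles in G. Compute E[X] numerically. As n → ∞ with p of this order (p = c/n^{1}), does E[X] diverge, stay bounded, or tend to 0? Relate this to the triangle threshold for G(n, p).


Number of potential triangles: C(166, 3) = 748660.
Each occurs with probability p³ ≈ (0.0481928)³ ≈ 1.11929792e-04.
By linearity: E[X] = C(166, 3)·p³ ≈ 748660 · 1.11929792e-04 ≈ 83.797358.
Here α = 1, so p = 8/n is exactly at the triangle threshold p ~ 1/n. Asymptotically E[X] → c³/6 = 8³/6 = 256/3 ≈ 85.333333, a bounded constant. In this regime the triangle count is asymptotically Poisson(c³/6).

E[X] ≈ 83.797358; in regime p = Θ(1/n^{1}) E[X] stays bounded (at the triangle threshold p ~ 1/n).


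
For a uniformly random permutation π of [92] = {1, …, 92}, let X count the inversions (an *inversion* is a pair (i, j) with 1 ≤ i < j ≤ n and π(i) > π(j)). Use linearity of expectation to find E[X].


Write X = Σ X_I over the C(92, 2) = 4186 pairs i < j, with X_I the indicator of one inversion.
There are 4186 indicators.
For each fixed pair i < j, the values π(i) and π(j) are two distinct elements of {1, …, 92} in uniformly random order; by symmetry P[π(i) > π(j)] = 1/2.
By linearity: E[X] = 4186 · (1/2) = C(92, 2) · (1/2) = 4186/2 = 2093 ≈ 2093.000000.

E[X] = 2093 = 2093.000000.


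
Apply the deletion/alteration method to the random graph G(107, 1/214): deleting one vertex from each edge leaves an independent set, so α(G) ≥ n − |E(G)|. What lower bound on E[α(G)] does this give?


E[|E(G)|] = C(107, 2)·p = 5671 · (1/214) = 53/2.
E[α(G)] ≥ n − E[|E(G)|] = 107 − 53/2 = 161/2.
Numerically: ≈ 80.5000.
(This is only a lower bound; the true E[α(G)] may be larger.)

E[α(G)] ≥ 161/2 ≈ 80.5000.


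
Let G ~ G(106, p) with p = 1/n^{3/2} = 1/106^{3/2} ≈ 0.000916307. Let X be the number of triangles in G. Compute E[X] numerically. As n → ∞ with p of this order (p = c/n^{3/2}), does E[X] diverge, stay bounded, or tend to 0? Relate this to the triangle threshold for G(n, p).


Number of potential triangles: C(106, 3) = 192920.
Each occurs with probability p³ ≈ (0.000916307)³ ≈ 7.69349377e-10.
By linearity: E[X] = C(106, 3)·p³ ≈ 192920 · 7.69349377e-10 ≈ 0.000148.
Since α = 3/2 > 1, p = c/n^{3/2} = o(1/n) is below the triangle threshold p ~ 1/n. Asymptotically E[X] ~ (c³/6)·n^{3(1−α)} = (1³/6)·n^{-1.5} → 0, so by Markov's inequality G has no triangles w.h.p.

E[X] ≈ 0.000148; in regime p = Θ(1/n^{3/2}) E[X] tends to 0 (below the triangle threshold p ~ 1/n).


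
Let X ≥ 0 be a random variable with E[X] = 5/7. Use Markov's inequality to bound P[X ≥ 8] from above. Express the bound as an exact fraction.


μ = E[X] = 5/7, a = 8.
Markov: P[X ≥ 8] ≤ μ/a = (5/7)/8 = 5/56.
Numerically: ≈ 0.089.
(Since a = 8 > μ = 0.714, the bound 5/56 is < 1 and informative.)

P[X ≥ 8] ≤ 5/56 ≈ 0.089.


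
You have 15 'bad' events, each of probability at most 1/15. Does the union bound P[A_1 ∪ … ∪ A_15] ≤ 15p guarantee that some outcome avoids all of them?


Union bound: P[∪_{i=1}^{15} A_i] ≤ Σ_i P[A_i] ≤ 15·p = 15·(1/15) = 1.
Numerically: 1 ≈ 1.00000.
Is 1 < 1? NO.
Since the bound 1 is ≥ 1, the union bound is uninformative here; it does NOT by itself certify existence.

15·p = 1 ≈ 1.00000; existence NOT certified by the union bound.


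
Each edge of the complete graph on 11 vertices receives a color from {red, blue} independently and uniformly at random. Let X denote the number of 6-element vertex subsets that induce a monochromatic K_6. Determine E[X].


Let X = Σ_S X_S over the C(11, 6) = 462 subsets S of size 6, where X_S = 1 if the K_6 on S is monochromatic.
For a fixed S, the K_6 on S has C(6, 2) = 15 edges. P[all 15 edges red] = (1/2)^15, and likewise for blue, so P[monochromatic] = 2·(1/2)^15 = 2^{1 − 15} = 1/16384.
By linearity of expectation: E[X] = C(11, 6) · 2^{1 − 15} = 462 · 1/16384 = 231/8192.
Numerically: E[X] ≈ 0.028.

E[X] = C(11,6)·2^(1−C(6,2)) = 231/8192 ≈ 0.028.


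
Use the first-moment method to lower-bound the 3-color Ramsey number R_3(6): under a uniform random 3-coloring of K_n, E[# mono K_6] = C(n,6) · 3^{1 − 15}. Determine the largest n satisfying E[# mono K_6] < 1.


We need C(n, 6) · 3^{1 − 15} < 1, i.e. C(n, 6) < 3^{15 − 1} = 4782969.
Check values of n near the boundary:
  n = 36: C(36, 6) = 1947792; 1947792 < 4782969? YES
  n = 37: C(37, 6) = 2324784; 2324784 < 4782969? YES
  n = 38: C(38, 6) = 2760681; 2760681 < 4782969? YES
  n = 39: C(39, 6) = 3262623; 3262623 < 4782969? YES
  n = 40: C(40, 6) = 3838380; 3838380 < 4782969? YES
  n = 41: C(41, 6) = 4496388; 4496388 < 4782969? YES
  n = 42: C(42, 6) = 5245786; 5245786 < 4782969? NO
The largest n with C(n, 6) < 4782969 is n = 41 (where E[X] = 1498796/1594323 ≈ 0.940). Hence R_3(6) > 41, i.e. R_3(6) ≥ 42.

Largest n = 41; hence R_3(6) > 41.


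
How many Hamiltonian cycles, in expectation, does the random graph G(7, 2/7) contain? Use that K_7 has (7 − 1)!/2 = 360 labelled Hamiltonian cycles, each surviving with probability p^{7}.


K_7 has (7 − 1)!/2 = 360 labelled Hamiltonian cycles.
For each such Hamiltonian cycle H, let X_H = 1 if all 7 edges of H are present in G. Then P[X_H = 1] = p^{7} = (2/7)^{7} = 128/823543.
Summing the indicators: E[X] = Σ_H E[X_H] = 360 · p^{7} = 360 · 128/823543 = 46080/823543.
Numerically: E[X] ≈ 0.05595.

E[X] = 360 · (2/7)^{7} = 46080/823543 ≈ 0.05595.


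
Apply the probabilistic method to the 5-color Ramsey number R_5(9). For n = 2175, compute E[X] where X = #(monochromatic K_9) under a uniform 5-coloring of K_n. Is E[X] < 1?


E[X] = C(2175, 9) · 5^{1 − 36} = 2952382442121838483046575 · 5^{−35} = 2952382442121838483046575/2910383045673370361328125.
As a reduced fraction: E[X] = 118095297684873539321863/116415321826934814453125 ≈ 1.01443.
Is E[X] < 1? NO.
Since E[X] ≥ 1, the first-moment bound is inconclusive at n = 2175; it does NOT by itself certify R_5(9) > 2175.

E[X] = 118095297684873539321863/116415321826934814453125 ≈ 1.01443; E[X] ≥ 1; first-moment method inconclusive here.


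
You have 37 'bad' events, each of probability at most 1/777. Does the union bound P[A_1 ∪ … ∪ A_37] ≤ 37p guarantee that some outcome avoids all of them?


Union bound: P[∪_{i=1}^{37} A_i] ≤ Σ_i P[A_i] ≤ 37·p = 37·(1/777) = 1/21.
Numerically: 1/21 ≈ 0.04762.
Is 1/21 < 1? YES.
Since P[∪ A_i] ≤ 1/21 < 1, the complement has P[∩ A_i^c] ≥ 1 − 1/21 = 20/21 > 0, so some outcome avoids every A_i.

37·p = 1/21 ≈ 0.04762; existence CERTIFIED by the union bound.


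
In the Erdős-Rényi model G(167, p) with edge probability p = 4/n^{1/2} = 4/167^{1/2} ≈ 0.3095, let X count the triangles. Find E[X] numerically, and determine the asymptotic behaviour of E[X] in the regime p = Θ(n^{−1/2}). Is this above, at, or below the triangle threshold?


Number of potential triangles: C(167, 3) = 762355.
Each occurs with probability p³ ≈ (0.3095)³ ≈ 2.965550e-02.
By linearity: E[X] = C(167, 3)·p³ ≈ 762355 · 2.965550e-02 ≈ 22608.0196.
Since α = 1/2 < 1, p = c/n^{1/2} ≫ 1/n is above the triangle threshold p ~ 1/n. Asymptotically E[X] ~ (c³/6)·n^{3(1−α)} = (4³/6)·n^{1.5} → ∞; triangles are abundant w.h.p.

E[X] ≈ 22608.0196; in regime p = Θ(1/n^{1/2}) E[X] diverges (above the triangle threshold p ~ 1/n).


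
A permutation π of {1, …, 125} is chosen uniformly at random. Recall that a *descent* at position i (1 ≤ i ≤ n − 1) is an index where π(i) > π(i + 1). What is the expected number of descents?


Write X = Σ X_I over i = 1, …, 124, with X_I the indicator of one descent.
There are 124 indicators.
For each fixed i, the pair (π(i), π(i+1)) is a uniformly random ordered pair of distinct values from {1, …, 125}; by symmetry P[π(i) > π(i+1)] = 1/2.
By linearity: E[X] = 124 · (1/2) = (125 − 1) · (1/2) = 62 ≈ 62.000000.

E[X] = 62 = 62.000000.


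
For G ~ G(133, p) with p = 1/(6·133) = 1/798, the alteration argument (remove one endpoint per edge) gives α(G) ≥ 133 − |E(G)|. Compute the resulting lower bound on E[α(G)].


E[|E(G)|] = C(133, 2)·p = 8778 · (1/798) = 11.
E[α(G)] ≥ n − E[|E(G)|] = 133 − 11 = 122.
Numerically: ≈ 122.000000.
(This is only a lower bound; the true E[α(G)] may be larger.)

E[α(G)] ≥ 122 ≈ 122.000000.


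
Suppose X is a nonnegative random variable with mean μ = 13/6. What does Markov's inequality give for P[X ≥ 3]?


μ = E[X] = 13/6, a = 3.
Markov: P[X ≥ 3] ≤ μ/a = (13/6)/3 = 13/18.
Numerically: ≈ 0.722222.
(Since a = 3 > μ = 2.166667, the bound 13/18 is < 1 and informative.)

P[X ≥ 3] ≤ 13/18 ≈ 0.722222.


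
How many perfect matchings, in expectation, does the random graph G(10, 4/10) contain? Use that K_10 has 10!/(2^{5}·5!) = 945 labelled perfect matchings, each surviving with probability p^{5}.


K_10 has 10!/(2^{5}·5!) = 945 labelled perfect matchings.
For each such perfect matching H, let X_H = 1 if all 5 edges of H are present in G. Then P[X_H = 1] = p^{5} = (2/5)^{5} = 32/3125.
By linearity: E[X] = Σ_H E[X_H] = 945 · p^{5} = 945 · 32/3125 = 6048/625.
Numerically: E[X] ≈ 9.677.

E[X] = 945 · (2/5)^{5} = 6048/625 ≈ 9.677.


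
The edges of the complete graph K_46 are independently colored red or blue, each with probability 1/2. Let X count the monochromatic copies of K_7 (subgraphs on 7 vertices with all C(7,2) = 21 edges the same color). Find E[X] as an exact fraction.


Let X = Σ_S X_S over the C(46, 7) = 53524680 subsets S of size 7, where X_S = 1 if the K_7 on S is monochromatic.
For a fixed S, the K_7 on S has C(7, 2) = 21 edges. P[all 21 edges red] = (1/2)^21, and likewise for blue, so P[monochromatic] = 2·(1/2)^21 = 2^{1 − 21} = 1/1048576.
By linearity of expectation: E[X] = C(46, 7) · 2^{1 − 21} = 53524680 · 1/1048576 = 6690585/131072.
Numerically: E[X] ≈ 51.045.

E[X] = C(46,7)·2^(1−C(7,2)) = 6690585/131072 ≈ 51.045.


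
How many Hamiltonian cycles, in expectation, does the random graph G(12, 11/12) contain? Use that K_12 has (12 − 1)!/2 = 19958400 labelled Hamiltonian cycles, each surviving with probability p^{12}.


K_12 has (12 − 1)!/2 = 19958400 labelled Hamiltonian cycles.
For each such Hamiltonian cycle H, let X_H = 1 if all 12 edges of H are present in G. Then P[X_H = 1] = p^{12} = (11/12)^{12} = 3138428376721/8916100448256.
By linearity: E[X] = Σ_H E[X_H] = 19958400 · p^{12} = 19958400 · 3138428376721/8916100448256 = 6041474625187925/859963392.
Numerically: E[X] ≈ 7.02527e+06.

E[X] = 19958400 · (11/12)^{12} = 6041474625187925/859963392 ≈ 7.02527e+06.


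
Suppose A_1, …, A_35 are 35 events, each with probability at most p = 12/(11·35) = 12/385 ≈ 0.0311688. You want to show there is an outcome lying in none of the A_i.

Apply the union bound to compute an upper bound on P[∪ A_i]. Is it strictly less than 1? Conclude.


Union bound: P[∪_{i=1}^{35} A_i] ≤ Σ_i P[A_i] ≤ 35·p = 35·(12/385) = 12/11.
Numerically: 12/11 ≈ 1.0909091.
Is 12/11 < 1? NO.
Since the bound 12/11 is ≥ 1, the union bound is uninformative here; it does NOT by itself certify existence.

35·p = 12/11 ≈ 1.0909091; existence NOT certified by the union bound.


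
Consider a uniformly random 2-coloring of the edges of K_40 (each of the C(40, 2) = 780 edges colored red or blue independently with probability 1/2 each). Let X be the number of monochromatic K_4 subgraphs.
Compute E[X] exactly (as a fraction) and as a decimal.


Let X = Σ_S X_S over the C(40, 4) = 91390 subsets S of size 4, where X_S = 1 if the K_4 on S is monochromatic.
For a fixed S, the K_4 on S has C(4, 2) = 6 edges. P[all 6 edges red] = (1/2)^6, and likewise for blue, so P[monochromatic] = 2·(1/2)^6 = 2^{1 − 6} = 1/32.
By linearity: E[X] = C(40, 4) · 2^{1 − 6} = 91390 · 1/32 = 45695/16.
Numerically: E[X] ≈ 2855.93750.

E[X] = C(40,4)·2^(1−C(4,2)) = 45695/16 ≈ 2855.93750.


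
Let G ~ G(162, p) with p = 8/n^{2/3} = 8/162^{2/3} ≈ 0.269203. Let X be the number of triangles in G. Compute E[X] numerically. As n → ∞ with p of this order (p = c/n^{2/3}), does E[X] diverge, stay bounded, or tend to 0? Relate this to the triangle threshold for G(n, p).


Number of potential triangles: C(162, 3) = 695520.
Each occurs with probability p³ ≈ (0.269203)³ ≈ 1.95092212e-02.
By linearity: E[X] = C(162, 3)·p³ ≈ 695520 · 1.95092212e-02 ≈ 13569.053498.
Since α = 2/3 < 1, p = c/n^{2/3} ≫ 1/n is above the triangle threshold p ~ 1/n. Asymptotically E[X] ~ (c³/6)·n^{3(1−α)} = (8³/6)·n^{1} → ∞; triangles are abundant w.h.p.

E[X] ≈ 13569.053498; in regime p = Θ(1/n^{2/3}) E[X] diverges (above the triangle threshold p ~ 1/n).


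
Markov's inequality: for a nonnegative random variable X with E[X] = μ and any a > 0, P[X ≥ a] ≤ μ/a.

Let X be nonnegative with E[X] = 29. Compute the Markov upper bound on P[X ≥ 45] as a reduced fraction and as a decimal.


μ = E[X] = 29, a = 45.
Markov: P[X ≥ 45] ≤ μ/a = (29)/45 = 29/45.
Numerically: ≈ 0.644444.
(Since a = 45 > μ = 29.000000, the bound 29/45 is < 1 and informative.)

P[X ≥ 45] ≤ 29/45 ≈ 0.644444.


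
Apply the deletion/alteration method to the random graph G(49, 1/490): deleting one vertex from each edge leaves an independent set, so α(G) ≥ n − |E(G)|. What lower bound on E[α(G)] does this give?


E[|E(G)|] = C(49, 2)·p = 1176 · (1/490) = 12/5.
E[α(G)] ≥ n − E[|E(G)|] = 49 − 12/5 = 233/5.
Numerically: ≈ 46.600.
(This is only a lower bound; the true E[α(G)] may be larger.)

E[α(G)] ≥ 233/5 ≈ 46.600.


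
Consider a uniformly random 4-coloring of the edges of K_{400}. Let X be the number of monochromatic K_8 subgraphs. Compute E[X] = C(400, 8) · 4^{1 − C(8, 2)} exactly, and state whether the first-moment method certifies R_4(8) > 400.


E[X] = C(400, 8) · 4^{1 − 28} = 15148408086508950 · 4^{−27} = 15148408086508950/18014398509481984.
As a reduced fraction: E[X] = 7574204043254475/9007199254740992 ≈ 0.840906.
Is E[X] < 1? YES.
Since E[X] < 1, there exists a 4-coloring of K_{400} with no monochromatic K_8; hence R_4(8) > 400.

E[X] = 7574204043254475/9007199254740992 ≈ 0.840906; E[X] < 1, so R_4(8) > 400.


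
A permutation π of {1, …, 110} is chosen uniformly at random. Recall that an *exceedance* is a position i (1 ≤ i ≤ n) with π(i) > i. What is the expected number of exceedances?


Write X = Σ_{i=1}^{110} X_i, where X_i = 1_{π(i) > i}.
For each fixed i, π(i) is uniform over {1, …, 110} (marginal of a uniform permutation), so P[π(i) > i] = (n − i)/n. Summing: Σ_{i=1}^{110} (n − i)/n = (0 + 1 + … + 109)/110 = 110(110 − 1)/(2·110) = (110 − 1)/2.
Hence E[X] = Σ_{i=1}^{110} (110 − i)/110 = 109/2 ≈ 54.500000.

E[X] = 109/2 = 54.500000.


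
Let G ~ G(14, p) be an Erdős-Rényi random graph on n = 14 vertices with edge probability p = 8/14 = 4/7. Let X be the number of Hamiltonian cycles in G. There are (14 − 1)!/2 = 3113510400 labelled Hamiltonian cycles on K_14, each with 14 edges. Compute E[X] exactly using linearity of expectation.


K_14 has (14 − 1)!/2 = 3113510400 labelled Hamiltonian cycles.
For each such Hamiltonian cycle H, let X_H = 1 if all 14 edges of H are present in G. Then P[X_H = 1] = p^{14} = (4/7)^{14} = 268435456/678223072849.
By linearity: E[X] = Σ_H E[X_H] = 3113510400 · p^{14} = 3113510400 · 268435456/678223072849 = 119396654854963200/96889010407.
Numerically: E[X] ≈ 1.232e+06.

E[X] = 3113510400 · (4/7)^{14} = 119396654854963200/96889010407 ≈ 1.232e+06.


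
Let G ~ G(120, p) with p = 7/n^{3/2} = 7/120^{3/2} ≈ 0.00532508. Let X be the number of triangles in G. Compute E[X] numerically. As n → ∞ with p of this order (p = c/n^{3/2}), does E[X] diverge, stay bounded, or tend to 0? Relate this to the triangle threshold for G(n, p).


Number of potential triangles: C(120, 3) = 280840.
Each occurs with probability p³ ≈ (0.00532508)³ ≈ 1.51000544e-07.
By linearity: E[X] = C(120, 3)·p³ ≈ 280840 · 1.51000544e-07 ≈ 0.042407.
Since α = 3/2 > 1, p = c/n^{3/2} = o(1/n) is below the triangle threshold p ~ 1/n. Asymptotically E[X] ~ (c³/6)·n^{3(1−α)} = (7³/6)·n^{-1.5} → 0, so by Markov's inequality G has no triangles w.h.p.

E[X] ≈ 0.042407; in regime p = Θ(1/n^{3/2}) E[X] tends to 0 (below the triangle threshold p ~ 1/n).


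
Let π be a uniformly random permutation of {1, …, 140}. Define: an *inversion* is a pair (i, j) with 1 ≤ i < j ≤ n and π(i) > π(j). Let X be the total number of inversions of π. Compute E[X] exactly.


Write X = Σ X_I over the C(140, 2) = 9730 pairs i < j, with X_I the indicator of one inversion.
There are 9730 indicators.
For each fixed pair i < j, the values π(i) and π(j) are two distinct elements of {1, …, 140} in uniformly random order; by symmetry P[π(i) > π(j)] = 1/2.
By linearity: E[X] = 9730 · (1/2) = C(140, 2) · (1/2) = 9730/2 = 4865 ≈ 4865.0000.

E[X] = 4865 = 4865.0000.


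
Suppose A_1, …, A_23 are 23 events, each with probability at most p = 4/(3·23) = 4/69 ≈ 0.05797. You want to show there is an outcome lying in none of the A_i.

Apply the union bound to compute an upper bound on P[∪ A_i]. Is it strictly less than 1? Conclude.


Union bound: P[∪_{i=1}^{23} A_i] ≤ Σ_i P[A_i] ≤ 23·p = 23·(4/69) = 4/3.
Numerically: 4/3 ≈ 1.33333.
Is 4/3 < 1? NO.
Since the bound 4/3 is ≥ 1, the union bound is uninformative here; it does NOT by itself certify existence.

23·p = 4/3 ≈ 1.33333; existence NOT certified by the union bound.


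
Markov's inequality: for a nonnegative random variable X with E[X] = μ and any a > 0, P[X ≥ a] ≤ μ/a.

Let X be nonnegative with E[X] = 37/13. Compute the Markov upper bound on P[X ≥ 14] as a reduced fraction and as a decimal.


μ = E[X] = 37/13, a = 14.
Markov: P[X ≥ 14] ≤ μ/a = (37/13)/14 = 37/182.
Numerically: ≈ 0.20330.
(Since a = 14 > μ = 2.84615, the bound 37/182 is < 1 and informative.)

P[X ≥ 14] ≤ 37/182 ≈ 0.20330.


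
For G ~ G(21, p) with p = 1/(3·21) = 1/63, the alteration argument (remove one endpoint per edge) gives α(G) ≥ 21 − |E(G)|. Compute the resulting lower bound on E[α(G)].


E[|E(G)|] = C(21, 2)·p = 210 · (1/63) = 10/3.
E[α(G)] ≥ n − E[|E(G)|] = 21 − 10/3 = 53/3.
Numerically: ≈ 17.667.
(This is only a lower bound; the true E[α(G)] may be larger.)

E[α(G)] ≥ 53/3 ≈ 17.667.


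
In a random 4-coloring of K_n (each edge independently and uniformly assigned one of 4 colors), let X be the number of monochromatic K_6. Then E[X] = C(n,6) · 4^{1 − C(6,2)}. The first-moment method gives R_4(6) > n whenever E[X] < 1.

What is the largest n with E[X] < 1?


We need C(n, 6) · 4^{1 − 15} < 1, i.e. C(n, 6) < 4^{15 − 1} = 268435456.
Check values of n near the boundary:
  n = 77: C(77, 6) = 237093780; 237093780 < 268435456? YES
  n = 78: C(78, 6) = 256851595; 256851595 < 268435456? YES
  n = 79: C(79, 6) = 277962685; 277962685 < 268435456? NO
The largest n with C(n, 6) < 268435456 is n = 78 (where E[X] = 256851595/268435456 ≈ 0.956847). Hence R_4(6) > 78, i.e. R_4(6) ≥ 79.

Largest n = 78; hence R_4(6) > 78.


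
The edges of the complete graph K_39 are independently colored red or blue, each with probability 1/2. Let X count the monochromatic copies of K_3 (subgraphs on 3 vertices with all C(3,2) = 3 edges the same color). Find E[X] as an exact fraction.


Let X = Σ_S X_S over the C(39, 3) = 9139 subsets S of size 3, where X_S = 1 if the K_3 on S is monochromatic.
For a fixed S, the K_3 on S has C(3, 2) = 3 edges. P[all 3 edges red] = (1/2)^3, and likewise for blue, so P[monochromatic] = 2·(1/2)^3 = 2^{1 − 3} = 1/4.
By linearity of expectation: E[X] = C(39, 3) · 2^{1 − 3} = 9139 · 1/4 = 9139/4.
Numerically: E[X] ≈ 2284.750000.

E[X] = C(39,3)·2^(1−C(3,2)) = 9139/4 ≈ 2284.750000.


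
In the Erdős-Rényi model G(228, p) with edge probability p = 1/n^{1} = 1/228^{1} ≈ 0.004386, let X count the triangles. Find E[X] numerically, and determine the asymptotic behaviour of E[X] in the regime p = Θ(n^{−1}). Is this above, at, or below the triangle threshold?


Number of potential triangles: C(228, 3) = 1949476.
Each occurs with probability p³ ≈ (0.004386)³ ≈ 8.4371440e-08.
By linearity: E[X] = C(228, 3)·p³ ≈ 1949476 · 8.4371440e-08 ≈ 0.16448.
Here α = 1, so p = 1/n is exactly at the triangle threshold p ~ 1/n. Asymptotically E[X] → c³/6 = 1³/6 = 1/6 ≈ 0.16667, a bounded constant. In this regime the triangle count is asymptotically Poisson(c³/6).

E[X] ≈ 0.16448; in regime p = Θ(1/n^{1}) E[X] stays bounded (at the triangle threshold p ~ 1/n).


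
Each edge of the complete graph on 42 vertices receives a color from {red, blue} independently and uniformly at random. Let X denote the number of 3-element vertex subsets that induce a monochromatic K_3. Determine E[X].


Let X = Σ_S X_S over the C(42, 3) = 11480 subsets S of size 3, where X_S = 1 if the K_3 on S is monochromatic.
For a fixed S, the K_3 on S has C(3, 2) = 3 edges. P[all 3 edges red] = (1/2)^3, and likewise for blue, so P[monochromatic] = 2·(1/2)^3 = 2^{1 − 3} = 1/4.
Summing: E[X] = C(42, 3) · 2^{1 − 3} = 11480 · 1/4 = 2870.
Numerically: E[X] ≈ 2870.000.

E[X] = C(42,3)·2^(1−C(3,2)) = 2870 ≈ 2870.000.


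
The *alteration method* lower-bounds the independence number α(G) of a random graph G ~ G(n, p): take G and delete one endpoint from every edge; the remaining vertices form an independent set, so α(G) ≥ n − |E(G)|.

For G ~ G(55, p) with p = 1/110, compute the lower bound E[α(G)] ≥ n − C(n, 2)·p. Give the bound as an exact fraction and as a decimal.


E[|E(G)|] = C(55, 2)·p = 1485 · (1/110) = 27/2.
E[α(G)] ≥ n − E[|E(G)|] = 55 − 27/2 = 83/2.
Numerically: ≈ 41.500.
(This is only a lower bound; the true E[α(G)] may be larger.)

E[α(G)] ≥ 83/2 ≈ 41.500.


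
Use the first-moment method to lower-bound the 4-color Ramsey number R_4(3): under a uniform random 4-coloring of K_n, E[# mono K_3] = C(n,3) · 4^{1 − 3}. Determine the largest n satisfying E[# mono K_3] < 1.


We need C(n, 3) · 4^{1 − 3} < 1, i.e. C(n, 3) < 4^{3 − 1} = 16.
Check values of n near the boundary:
  n = 3: C(3, 3) = 1; 1 < 16? YES
  n = 4: C(4, 3) = 4; 4 < 16? YES
  n = 5: C(5, 3) = 10; 10 < 16? YES
  n = 6: C(6, 3) = 20; 20 < 16? NO
  n = 7: C(7, 3) = 35; 35 < 16? NO
The largest n with C(n, 3) < 16 is n = 5 (where E[X] = 5/8 ≈ 0.6250). Hence R_4(3) > 5, i.e. R_4(3) ≥ 6.

Largest n = 5; hence R_4(3) > 5.


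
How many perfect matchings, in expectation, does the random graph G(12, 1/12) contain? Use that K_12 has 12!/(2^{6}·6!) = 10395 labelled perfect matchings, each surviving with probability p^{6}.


K_12 has 12!/(2^{6}·6!) = 10395 labelled perfect matchings.
For each such perfect matching H, let X_H = 1 if all 6 edges of H are present in G. Then P[X_H = 1] = p^{6} = (1/12)^{6} = 1/2985984.
Summing the indicators: E[X] = Σ_H E[X_H] = 10395 · p^{6} = 10395 · 1/2985984 = 385/110592.
Numerically: E[X] ≈ 0.00348.

E[X] = 10395 · (1/12)^{6} = 385/110592 ≈ 0.00348.


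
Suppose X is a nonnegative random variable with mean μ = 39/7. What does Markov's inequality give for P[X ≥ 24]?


μ = E[X] = 39/7, a = 24.
Markov: P[X ≥ 24] ≤ μ/a = (39/7)/24 = 13/56.
Numerically: ≈ 0.232.
(Since a = 24 > μ = 5.571, the bound 13/56 is < 1 and informative.)

P[X ≥ 24] ≤ 13/56 ≈ 0.232.


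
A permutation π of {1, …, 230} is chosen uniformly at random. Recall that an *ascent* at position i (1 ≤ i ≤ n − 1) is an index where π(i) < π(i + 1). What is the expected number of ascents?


Write X = Σ X_I over i = 1, …, 229, with X_I the indicator of one ascent.
There are 229 indicators.
For each fixed i, the pair (π(i), π(i+1)) is a uniformly random ordered pair of distinct values from {1, …, 230}; by symmetry P[π(i) < π(i+1)] = 1/2.
By linearity: E[X] = 229 · (1/2) = (230 − 1) · (1/2) = 229/2 ≈ 114.50000.

E[X] = 229/2 = 114.50000.


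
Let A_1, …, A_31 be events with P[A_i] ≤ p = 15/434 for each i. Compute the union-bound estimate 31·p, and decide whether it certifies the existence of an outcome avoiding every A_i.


Union bound: P[∪_{i=1}^{31} A_i] ≤ Σ_i P[A_i] ≤ 31·p = 31·(15/434) = 15/14.
Numerically: 15/14 ≈ 1.07143.
Is 15/14 < 1? NO.
Since the bound 15/14 is ≥ 1, the union bound is uninformative here; it does NOT by itself certify existence.

31·p = 15/14 ≈ 1.07143; existence NOT certified by the union bound.


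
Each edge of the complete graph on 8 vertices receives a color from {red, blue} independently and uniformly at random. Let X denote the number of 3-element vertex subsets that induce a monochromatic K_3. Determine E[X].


Let X = Σ_S X_S over the C(8, 3) = 56 subsets S of size 3, where X_S = 1 if the K_3 on S is monochromatic.
For a fixed S, the K_3 on S has C(3, 2) = 3 edges. P[all 3 edges red] = (1/2)^3, and likewise for blue, so P[monochromatic] = 2·(1/2)^3 = 2^{1 − 3} = 1/4.
By linearity: E[X] = C(8, 3) · 2^{1 − 3} = 56 · 1/4 = 14.
Numerically: E[X] ≈ 14.0000.

E[X] = C(8,3)·2^(1−C(3,2)) = 14 ≈ 14.0000.


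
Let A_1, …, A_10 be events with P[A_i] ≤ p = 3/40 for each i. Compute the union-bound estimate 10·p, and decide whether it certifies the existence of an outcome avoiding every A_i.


Union bound: P[∪_{i=1}^{10} A_i] ≤ Σ_i P[A_i] ≤ 10·p = 10·(3/40) = 3/4.
Numerically: 3/4 ≈ 0.750000.
Is 3/4 < 1? YES.
Since P[∪ A_i] ≤ 3/4 < 1, the complement has P[∩ A_i^c] ≥ 1 − 3/4 = 1/4 > 0, so some outcome avoids every A_i.

10·p = 3/4 ≈ 0.750000; existence CERTIFIED by the union bound.


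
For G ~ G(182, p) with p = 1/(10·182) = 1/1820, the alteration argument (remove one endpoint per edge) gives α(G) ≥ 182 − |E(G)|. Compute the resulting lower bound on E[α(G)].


E[|E(G)|] = C(182, 2)·p = 16471 · (1/1820) = 181/20.
E[α(G)] ≥ n − E[|E(G)|] = 182 − 181/20 = 3459/20.
Numerically: ≈ 172.9500.
(This is only a lower bound; the true E[α(G)] may be larger.)

E[α(G)] ≥ 3459/20 ≈ 172.9500.


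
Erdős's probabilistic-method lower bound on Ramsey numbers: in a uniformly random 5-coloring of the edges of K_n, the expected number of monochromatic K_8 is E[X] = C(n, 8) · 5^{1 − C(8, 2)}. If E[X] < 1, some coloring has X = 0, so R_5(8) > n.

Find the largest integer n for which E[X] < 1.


We need C(n, 8) · 5^{1 − 28} < 1, i.e. C(n, 8) < 5^{28 − 1} = 7450580596923828125.
Check values of n near the boundary:
  n = 857: C(857, 8) = 6983854138365964575; 6983854138365964575 < 7450580596923828125? YES
  n = 858: C(858, 8) = 7049584530256467771; 7049584530256467771 < 7450580596923828125? YES
  n = 859: C(859, 8) = 7115855595170747139; 7115855595170747139 < 7450580596923828125? YES
  n = 860: C(860, 8) = 7182671140665308145; 7182671140665308145 < 7450580596923828125? YES
  n = 861: C(861, 8) = 7250034996615275865; 7250034996615275865 < 7450580596923828125? YES
  n = 862: C(862, 8) = 7317951015318931845; 7317951015318931845 < 7450580596923828125? YES
  n = 863: C(863, 8) = 7386423071602617757; 7386423071602617757 < 7450580596923828125? YES
  n = 864: C(864, 8) = 7455455062926006708; 7455455062926006708 < 7450580596923828125? NO
The largest n with C(n, 8) < 7450580596923828125 is n = 863 (where E[X] = 7386423071602617757/7450580596923828125 ≈ 0.9913889). Hence R_5(8) > 863, i.e. R_5(8) ≥ 864.

Largest n = 863; hence R_5(8) > 863.


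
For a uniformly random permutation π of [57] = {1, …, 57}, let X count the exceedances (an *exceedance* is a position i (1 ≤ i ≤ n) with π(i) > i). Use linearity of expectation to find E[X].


Write X = Σ_{i=1}^{57} X_i, where X_i = 1_{π(i) > i}.
For each fixed i, π(i) is uniform over {1, …, 57} (marginal of a uniform permutation), so P[π(i) > i] = (n − i)/n. Summing: Σ_{i=1}^{57} (n − i)/n = (0 + 1 + … + 56)/57 = 57(57 − 1)/(2·57) = (57 − 1)/2.
Hence E[X] = Σ_{i=1}^{57} (57 − i)/57 = 28 ≈ 28.0000.

E[X] = 28 = 28.0000.


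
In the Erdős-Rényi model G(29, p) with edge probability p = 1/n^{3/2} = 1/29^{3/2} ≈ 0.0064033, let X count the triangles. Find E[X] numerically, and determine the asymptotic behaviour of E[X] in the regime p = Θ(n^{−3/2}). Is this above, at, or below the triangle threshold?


Number of potential triangles: C(29, 3) = 3654.
Each occurs with probability p³ ≈ (0.0064033)³ ≈ 2.6254818e-07.
By linearity: E[X] = C(29, 3)·p³ ≈ 3654 · 2.6254818e-07 ≈ 0.00096.
Since α = 3/2 > 1, p = c/n^{3/2} = o(1/n) is below the triangle threshold p ~ 1/n. Asymptotically E[X] ~ (c³/6)·n^{3(1−α)} = (1³/6)·n^{-1.5} → 0, so by Markov's inequality G has no triangles w.h.p.

E[X] ≈ 0.00096; in regime p = Θ(1/n^{3/2}) E[X] tends to 0 (below the triangle threshold p ~ 1/n).


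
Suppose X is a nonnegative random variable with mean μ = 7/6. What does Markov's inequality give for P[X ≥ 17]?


μ = E[X] = 7/6, a = 17.
Markov: P[X ≥ 17] ≤ μ/a = (7/6)/17 = 7/102.
Numerically: ≈ 0.069.
(Since a = 17 > μ = 1.167, the bound 7/102 is < 1 and informative.)

P[X ≥ 17] ≤ 7/102 ≈ 0.069.


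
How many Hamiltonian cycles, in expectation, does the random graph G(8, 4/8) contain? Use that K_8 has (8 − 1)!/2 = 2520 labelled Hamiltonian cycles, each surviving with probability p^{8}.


K_8 has (8 − 1)!/2 = 2520 labelled Hamiltonian cycles.
For each such Hamiltonian cycle H, let X_H = 1 if all 8 edges of H are present in G. Then P[X_H = 1] = p^{8} = (1/2)^{8} = 1/256.
By linearity of expectation: E[X] = Σ_H E[X_H] = 2520 · p^{8} = 2520 · 1/256 = 315/32.
Numerically: E[X] ≈ 9.84.

E[X] = 2520 · (1/2)^{8} = 315/32 ≈ 9.84.


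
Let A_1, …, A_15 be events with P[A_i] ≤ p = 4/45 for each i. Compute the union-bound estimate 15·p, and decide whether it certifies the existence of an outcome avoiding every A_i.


Union bound: P[∪_{i=1}^{15} A_i] ≤ Σ_i P[A_i] ≤ 15·p = 15·(4/45) = 4/3.
Numerically: 4/3 ≈ 1.333.
Is 4/3 < 1? NO.
Since the bound 4/3 is ≥ 1, the union bound is uninformative here; it does NOT by itself certify existence.

15·p = 4/3 ≈ 1.333; existence NOT certified by the union bound.


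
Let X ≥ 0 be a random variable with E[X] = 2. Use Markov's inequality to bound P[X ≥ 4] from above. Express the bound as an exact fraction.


μ = E[X] = 2, a = 4.
Markov: P[X ≥ 4] ≤ μ/a = (2)/4 = 1/2.
Numerically: ≈ 0.500.
(Since a = 4 > μ = 2.000, the bound 1/2 is < 1 and informative.)

P[X ≥ 4] ≤ 1/2 ≈ 0.500.


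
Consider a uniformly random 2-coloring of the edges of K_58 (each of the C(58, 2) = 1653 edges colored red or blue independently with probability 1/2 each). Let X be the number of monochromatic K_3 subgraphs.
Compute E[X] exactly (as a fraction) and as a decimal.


Let X = Σ_S X_S over the C(58, 3) = 30856 subsets S of size 3, where X_S = 1 if the K_3 on S is monochromatic.
For a fixed S, the K_3 on S has C(3, 2) = 3 edges. P[all 3 edges red] = (1/2)^3, and likewise for blue, so P[monochromatic] = 2·(1/2)^3 = 2^{1 − 3} = 1/4.
By linearity: E[X] = C(58, 3) · 2^{1 − 3} = 30856 · 1/4 = 7714.
Numerically: E[X] ≈ 7714.00000.

E[X] = C(58,3)·2^(1−C(3,2)) = 7714 ≈ 7714.00000.


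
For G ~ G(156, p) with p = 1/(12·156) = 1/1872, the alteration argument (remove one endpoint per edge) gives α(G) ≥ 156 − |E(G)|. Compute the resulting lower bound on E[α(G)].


E[|E(G)|] = C(156, 2)·p = 12090 · (1/1872) = 155/24.
E[α(G)] ≥ n − E[|E(G)|] = 156 − 155/24 = 3589/24.
Numerically: ≈ 149.542.
(This is only a lower bound; the true E[α(G)] may be larger.)

E[α(G)] ≥ 3589/24 ≈ 149.542.


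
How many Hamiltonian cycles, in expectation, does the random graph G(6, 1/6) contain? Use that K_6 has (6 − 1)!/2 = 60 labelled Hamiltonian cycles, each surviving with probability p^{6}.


K_6 has (6 − 1)!/2 = 60 labelled Hamiltonian cycles.
For each such Hamiltonian cycle H, let X_H = 1 if all 6 edges of H are present in G. Then P[X_H = 1] = p^{6} = (1/6)^{6} = 1/46656.
By linearity of expectation: E[X] = Σ_H E[X_H] = 60 · p^{6} = 60 · 1/46656 = 5/3888.
Numerically: E[X] ≈ 0.00129.

E[X] = 60 · (1/6)^{6} = 5/3888 ≈ 0.00129.


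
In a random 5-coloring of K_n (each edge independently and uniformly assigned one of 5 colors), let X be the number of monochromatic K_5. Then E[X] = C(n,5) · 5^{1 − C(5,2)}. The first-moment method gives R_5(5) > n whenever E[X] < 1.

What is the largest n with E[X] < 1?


We need C(n, 5) · 5^{1 − 10} < 1, i.e. C(n, 5) < 5^{10 − 1} = 1953125.
Check values of n near the boundary:
  n = 46: C(46, 5) = 1370754; 1370754 < 1953125? YES
  n = 47: C(47, 5) = 1533939; 1533939 < 1953125? YES
  n = 48: C(48, 5) = 1712304; 1712304 < 1953125? YES
  n = 49: C(49, 5) = 1906884; 1906884 < 1953125? YES
  n = 50: C(50, 5) = 2118760; 2118760 < 1953125? NO
The largest n with C(n, 5) < 1953125 is n = 49 (where E[X] = 1906884/1953125 ≈ 0.9763246). Hence R_5(5) > 49, i.e. R_5(5) ≥ 50.

Largest n = 49; hence R_5(5) > 49.


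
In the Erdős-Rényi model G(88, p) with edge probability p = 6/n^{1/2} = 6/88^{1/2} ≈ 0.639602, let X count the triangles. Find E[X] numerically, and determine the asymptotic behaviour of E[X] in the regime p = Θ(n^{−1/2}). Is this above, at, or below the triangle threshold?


Number of potential triangles: C(88, 3) = 109736.
Each occurs with probability p³ ≈ (0.639602)³ ≈ 2.61655425e-01.
By linearity: E[X] = C(88, 3)·p³ ≈ 109736 · 2.61655425e-01 ≈ 28713.019676.
Since α = 1/2 < 1, p = c/n^{1/2} ≫ 1/n is above the triangle threshold p ~ 1/n. Asymptotically E[X] ~ (c³/6)·n^{3(1−α)} = (6³/6)·n^{1.5} → ∞; triangles are abundant w.h.p.

E[X] ≈ 28713.019676; in regime p = Θ(1/n^{1/2}) E[X] diverges (above the triangle threshold p ~ 1/n).


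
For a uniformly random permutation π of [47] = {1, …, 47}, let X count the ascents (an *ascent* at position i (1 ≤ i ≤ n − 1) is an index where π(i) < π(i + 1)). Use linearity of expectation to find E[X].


Write X = Σ X_I over i = 1, …, 46, with X_I the indicator of one ascent.
There are 46 indicators.
For each fixed i, the pair (π(i), π(i+1)) is a uniformly random ordered pair of distinct values from {1, …, 47}; by symmetry P[π(i) < π(i+1)] = 1/2.
By linearity: E[X] = 46 · (1/2) = (47 − 1) · (1/2) = 23 ≈ 23.00000.

E[X] = 23 = 23.00000.


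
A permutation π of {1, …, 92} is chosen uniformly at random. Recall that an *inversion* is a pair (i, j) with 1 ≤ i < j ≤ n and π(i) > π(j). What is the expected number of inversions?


Write X = Σ X_I over the C(92, 2) = 4186 pairs i < j, with X_I the indicator of one inversion.
There are 4186 indicators.
For each fixed pair i < j, the values π(i) and π(j) are two distinct elements of {1, …, 92} in uniformly random order; by symmetry P[π(i) > π(j)] = 1/2.
By linearity: E[X] = 4186 · (1/2) = C(92, 2) · (1/2) = 4186/2 = 2093 ≈ 2093.00000.

E[X] = 2093 = 2093.00000.
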